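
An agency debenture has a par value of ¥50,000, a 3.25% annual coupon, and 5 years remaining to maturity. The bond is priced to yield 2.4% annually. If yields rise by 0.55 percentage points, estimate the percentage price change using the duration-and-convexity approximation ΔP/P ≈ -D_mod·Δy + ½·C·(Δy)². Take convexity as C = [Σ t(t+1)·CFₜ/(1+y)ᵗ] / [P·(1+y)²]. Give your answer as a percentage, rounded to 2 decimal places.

-2.49%

With y = 0.024:
  t   CF        PV=CF/(1+0.024)^t    t·PV        t(t+1)·PV
  1     1,625.00     1,586.9141     1,586.9141       3,173.8281
  2     1,625.00     1,549.7208     3,099.4415       9,298.3246
  3     1,625.00     1,513.3992     4,540.1976      18,160.7902
  4     1,625.00     1,477.9289     5,911.7156      29,558.5778
  5    51,625.00    45,852.2109   229,261.0546   1,375,566.3275
  Σ                 51,980.1738   244,399.3233   1,435,757.8482
P = 51,980.1738; D_Mac = 4.70178 yrs; D_mod = 4.59158 yrs; C = 26.34169.
Duration effect: -4.59158 × (+0.0055) = -0.025254
Convexity effect: 0.5 × 26.34169 × (0.0055)² = +0.0003984
ΔP/P ≈ -0.025254 + 0.0003984 = -0.024855 = -2.4855%.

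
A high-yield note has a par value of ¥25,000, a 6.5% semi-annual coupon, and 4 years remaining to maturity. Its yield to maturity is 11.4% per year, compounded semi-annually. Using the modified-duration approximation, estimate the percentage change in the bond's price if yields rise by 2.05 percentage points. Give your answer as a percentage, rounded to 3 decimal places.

Periodic yield y = 0.057. Modified duration first:
  t   CF        PV=CF/(1+0.057)^t    t·PV
  1       812.50       768.6850       768.6850
  2       812.50       727.2327     1,454.4654
  3       812.50       688.0158     2,064.0474
  4       812.50       650.9137     2,603.6548
  5       812.50       615.8124     3,079.0620
  6       812.50       582.6040     3,495.6239
  7       812.50       551.1864     3,858.3045
  8    25,812.50    16,566.4773   132,531.8186
  Σ                 21,150.9272   149,855.6616
P = 21,150.9272; D_Mac = 7.08506 half-year periods = 3.54253 yrs; D_mod = 3.54253/(1+0.057) = 3.35150 yrs.
ΔP/P ≈ -D_mod · Δy = -3.35150 × (+0.0205) = -0.068706 = -6.8706%.

-6.871%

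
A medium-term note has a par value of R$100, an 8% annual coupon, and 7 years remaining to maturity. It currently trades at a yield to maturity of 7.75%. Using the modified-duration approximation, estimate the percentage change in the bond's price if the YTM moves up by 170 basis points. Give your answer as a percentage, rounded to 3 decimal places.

-8.887%

Periodic yield y = 0.0775. Modified duration first:
  t   CF        PV=CF/(1+0.0775)^t    t·PV
  1         8.00         7.4246         7.4246
  2         8.00         6.8906        13.7811
  3         8.00         6.3950        19.1849
  4         8.00         5.9350        23.7400
  5         8.00         5.5081        27.5406
  6         8.00         5.1119        30.6717
  7       108.00        64.0476       448.3331
  Σ                    101.3128       570.6761
P = 101.3128; D_Mac = 5.63281 yrs; D_mod = 5.63281/(1+0.0775) = 5.22767 yrs.
ΔP/P ≈ -D_mod · Δy = -5.22767 × (+0.017) = -0.088870 = -8.8870%.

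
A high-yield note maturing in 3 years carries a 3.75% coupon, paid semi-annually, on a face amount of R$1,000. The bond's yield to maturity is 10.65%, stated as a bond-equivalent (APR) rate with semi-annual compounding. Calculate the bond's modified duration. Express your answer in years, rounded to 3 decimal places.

Periodic yield y = 0.05325. First find Macaulay duration:
  t   CF        PV=CF/(1+0.05325)^t    t·PV
  1        18.75        17.8020        17.8020
  2        18.75        16.9020        33.8040
  3        18.75        16.0475        48.1424
  4        18.75        15.2362        60.9446
  5        18.75        14.4658        72.3292
  6     1,018.75       746.2405     4,477.4430
  Σ                    826.6940     4,710.4654
P = 826.6940; Macaulay duration = 4,710.4654 / 826.6940 = 5.69795 half-year periods = 2.84898 years.
Modified duration = D_Mac / (1 + y) = 2.84898 / 1.05325 = 2.70494 years.

2.705 years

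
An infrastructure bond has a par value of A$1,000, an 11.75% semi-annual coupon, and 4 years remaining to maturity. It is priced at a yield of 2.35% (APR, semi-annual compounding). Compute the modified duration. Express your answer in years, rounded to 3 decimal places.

3.375 years

Periodic yield y = 0.01175. First find Macaulay duration:
  t   CF        PV=CF/(1+0.01175)^t    t·PV
  1        58.75        58.0677        58.0677
  2        58.75        57.3933       114.7867
  3        58.75        56.7268       170.1804
  4        58.75        56.0680       224.2720
  5        58.75        55.4168       277.0842
  6        58.75        54.7733       328.6396
  7        58.75        54.1371       378.9600
  8     1,058.75       964.2901     7,714.3210
  Σ                  1,356.8732     9,266.3116
P = 1,356.8732; Macaulay duration = 9,266.3116 / 1,356.8732 = 6.82917 half-year periods = 3.41458 years.
Modified duration = D_Mac / (1 + y) = 3.41458 / 1.01175 = 3.37493 years.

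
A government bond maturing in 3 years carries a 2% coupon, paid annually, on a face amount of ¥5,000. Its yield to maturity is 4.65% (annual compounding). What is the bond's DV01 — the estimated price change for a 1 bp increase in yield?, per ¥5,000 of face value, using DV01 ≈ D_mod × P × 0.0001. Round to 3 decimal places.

Periodic yield y = 0.0465.
  t   CF        PV=CF/(1+0.0465)^t    t·PV
  1       100.00        95.5566        95.5566
  2       100.00        91.3107       182.6213
  3     5,100.00     4,449.9228    13,349.7684
  Σ                  4,636.7901    13,627.9464
P = 4,636.7901; D_Mac = 2.93909 yrs; D_mod = 2.80850 yrs.
DV01 ≈ 2.80850 × 4,636.7901 × 0.0001 = 1.302240.

¥1.302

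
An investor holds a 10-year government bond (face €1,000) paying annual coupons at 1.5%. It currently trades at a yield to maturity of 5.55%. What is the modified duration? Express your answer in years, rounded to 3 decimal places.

8.715 years

Periodic yield y = 0.0555. First find Macaulay duration:
  t   CF        PV=CF/(1+0.0555)^t    t·PV
  1        15.00        14.2113        14.2113
  2        15.00        13.4640        26.9280
  3        15.00        12.7561        38.2682
  4        15.00        12.0853        48.3413
  5        15.00        11.4499        57.2493
  6        15.00        10.8478        65.0868
  7        15.00        10.2774        71.9419
  8        15.00         9.7370        77.8960
  9        15.00         9.2250        83.0251
  10    1,015.00       591.4032     5,914.0319
  Σ                    695.4570     6,396.9799
P = 695.4570; Macaulay duration = 6,396.9799 / 695.4570 = 9.19824 years.
Modified duration = D_Mac / (1 + y) = 9.19824 / 1.0555 = 8.71458 years.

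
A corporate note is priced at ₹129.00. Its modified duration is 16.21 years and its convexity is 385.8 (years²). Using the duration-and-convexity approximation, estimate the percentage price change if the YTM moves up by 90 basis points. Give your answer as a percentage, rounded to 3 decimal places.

Duration effect: -D_mod·Δy = -16.21 × (+0.009) = -0.145890
Convexity effect: ½·C·(Δy)² = 0.5 × 385.8 × (0.009)² = +0.0156249
ΔP/P ≈ -0.145890 + 0.0156249 = -0.1302651
= -13.02651%.

-13.027%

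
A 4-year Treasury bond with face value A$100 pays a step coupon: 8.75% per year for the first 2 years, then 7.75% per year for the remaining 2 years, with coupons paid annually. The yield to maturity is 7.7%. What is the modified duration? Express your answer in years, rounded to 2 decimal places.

Periodic yield y = 0.077. First find Macaulay duration:
  t   CF        PV=CF/(1+0.077)^t    t·PV
  1         8.75         8.1244         8.1244
  2         8.75         7.5436        15.0871
  3         7.75         6.2038        18.6113
  4       107.75        80.0856       320.3424
  Σ                    101.9573       362.1652
P = 101.9573; Macaulay duration = 362.1652 / 101.9573 = 3.55213 years.
Modified duration = D_Mac / (1 + y) = 3.55213 / 1.077 = 3.29817 years.

3.30 years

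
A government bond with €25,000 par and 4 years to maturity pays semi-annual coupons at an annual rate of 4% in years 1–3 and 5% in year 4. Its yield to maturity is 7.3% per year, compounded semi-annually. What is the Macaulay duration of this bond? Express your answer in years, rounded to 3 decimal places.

3.716 years

Periodic yield y = 0.0365. Discount each cash flow and weight by its period:
  t   CF        PV=CF/(1+0.0365)^t    t·PV
  1       500.00       482.3927       482.3927
  2       500.00       465.4054       930.8107
  3       500.00       449.0163     1,347.0488
  4       500.00       433.2043     1,732.8173
  5       500.00       417.9492     2,089.7459
  6       500.00       403.2312     2,419.3874
  7       625.00       486.2895     3,404.0263
  8    25,625.00    19,235.7632   153,886.1058
  Σ                 22,373.2517   166,292.3349
Price P = Σ PV = 22,373.2517.
Macaulay duration = Σ(t·PV) / P = 166,292.3349 / 22,373.2517 = 7.43264 half-year periods.
In years: 7.43264 / 2 = 3.71632 years.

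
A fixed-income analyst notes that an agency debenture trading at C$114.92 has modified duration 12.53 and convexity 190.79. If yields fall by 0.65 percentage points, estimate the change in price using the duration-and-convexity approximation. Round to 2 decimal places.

+C$9.82

Duration effect: -D_mod·Δy = -12.53 × (-0.0065) = +0.081445
Convexity effect: ½·C·(Δy)² = 0.5 × 190.79 × (-0.0065)² = +0.00403043875
ΔP/P ≈ +0.081445 + 0.00403043875 = +0.08547543875
ΔP ≈ 114.92 × (+0.08547543875) = +9.82283742115.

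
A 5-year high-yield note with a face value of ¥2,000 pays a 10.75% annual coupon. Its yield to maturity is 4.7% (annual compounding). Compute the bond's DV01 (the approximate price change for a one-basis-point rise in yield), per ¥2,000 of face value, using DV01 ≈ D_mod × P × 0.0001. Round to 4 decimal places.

Periodic yield y = 0.047.
  t   CF        PV=CF/(1+0.047)^t    t·PV
  1       215.00       205.3486       205.3486
  2       215.00       196.1305       392.2610
  3       215.00       187.3262       561.9785
  4       215.00       178.9171       715.6682
  5     2,215.00     1,760.5174     8,802.5870
  Σ                  2,528.2397    10,677.8433
P = 2,528.2397; D_Mac = 4.22343 yrs; D_mod = 4.03384 yrs.
DV01 ≈ 4.03384 × 2,528.2397 × 0.0001 = 1.019851.

¥1.0199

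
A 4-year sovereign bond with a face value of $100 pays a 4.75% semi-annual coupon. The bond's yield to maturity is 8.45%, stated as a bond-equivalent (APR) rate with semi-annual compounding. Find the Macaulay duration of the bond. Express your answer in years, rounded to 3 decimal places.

Periodic yield y = 0.04225. Discount each cash flow and weight by its period:
  t   CF        PV=CF/(1+0.04225)^t    t·PV
  1        2.375         2.2787         2.2787
  2        2.375         2.1864         4.3727
  3        2.375         2.0977         6.2932
  4        2.375         2.0127         8.0507
  5        2.375         1.9311         9.6555
  6        2.375         1.8528        11.1169
  7        2.375         1.7777        12.4440
  8      102.375        73.5222       588.1779
  Σ                     87.6593       642.3895
Price P = Σ PV = 87.6593.
Macaulay duration = Σ(t·PV) / P = 642.3895 / 87.6593 = 7.32825 half-year periods.
In years: 7.32825 / 2 = 3.66413 years.

3.664 years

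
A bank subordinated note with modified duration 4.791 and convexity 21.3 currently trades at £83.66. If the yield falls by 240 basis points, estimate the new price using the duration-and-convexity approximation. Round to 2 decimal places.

£93.79

Duration effect: -D_mod·Δy = -4.791 × (-0.024) = +0.114984
Convexity effect: ½·C·(Δy)² = 0.5 × 21.3 × (-0.024)² = +0.0061344
ΔP/P ≈ +0.114984 + 0.0061344 = +0.1211184
New price ≈ 83.66 × (1 + 0.1211184) = 93.792765344.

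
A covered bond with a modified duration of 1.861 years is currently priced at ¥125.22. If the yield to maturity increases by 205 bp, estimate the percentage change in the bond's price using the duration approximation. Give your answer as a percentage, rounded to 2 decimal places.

Duration approximation: ΔP/P ≈ -D_mod · Δy = -1.861 × (+0.0205) = -0.0381505.
As a percentage: -3.81505%.

-3.82%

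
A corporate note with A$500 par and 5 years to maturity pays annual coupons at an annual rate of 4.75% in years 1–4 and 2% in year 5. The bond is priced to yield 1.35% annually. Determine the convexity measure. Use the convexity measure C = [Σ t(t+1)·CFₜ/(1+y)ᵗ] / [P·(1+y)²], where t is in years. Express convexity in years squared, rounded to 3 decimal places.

26.045

With y = 0.0135:
  t   CF        PV=CF/(1+0.0135)^t    t·PV        t(t+1)·PV
  1        23.75        23.4336        23.4336          46.8673
  2        23.75        23.1215        46.2430         138.7290
  3        23.75        22.8135        68.4406         273.7623
  4        23.75        22.5096        90.0386         450.1929
  5       510.00       476.9265     2,384.6323      14,307.7936
  Σ                    568.8048     2,612.7881      15,217.3450
P = 568.8048.
Convexity = Σ t(t+1)·PV / [P·(1+y)²] = 15,217.3450 / (568.8048 × 1.027182) = 26.04523.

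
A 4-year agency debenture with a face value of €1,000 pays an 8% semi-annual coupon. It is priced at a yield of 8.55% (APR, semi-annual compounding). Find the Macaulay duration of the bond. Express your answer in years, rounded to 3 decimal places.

3.496 years

Periodic yield y = 0.04275. Discount each cash flow and weight by its period:
  t   CF        PV=CF/(1+0.04275)^t    t·PV
  1        40.00        38.3601        38.3601
  2        40.00        36.7874        73.5749
  3        40.00        35.2793       105.8378
  4        40.00        33.8329       135.3316
  5        40.00        32.4458       162.2292
  6        40.00        31.1156       186.6939
  7        40.00        29.8400       208.8799
  8     1,040.00       744.0322     5,952.2579
  Σ                    981.6934     6,863.1652
Price P = Σ PV = 981.6934.
Macaulay duration = Σ(t·PV) / P = 6,863.1652 / 981.6934 = 6.99115 half-year periods.
In years: 6.99115 / 2 = 3.49557 years.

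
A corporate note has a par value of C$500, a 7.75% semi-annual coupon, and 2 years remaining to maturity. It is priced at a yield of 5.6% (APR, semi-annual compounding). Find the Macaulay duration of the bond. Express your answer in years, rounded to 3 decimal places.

Periodic yield y = 0.028. Discount each cash flow and weight by its period:
  t   CF        PV=CF/(1+0.028)^t    t·PV
  1       19.375        18.8473        18.8473
  2       19.375        18.3339        36.6679
  3       19.375        17.8346        53.5037
  4      519.375       465.0596     1,860.2383
  Σ                    520.0753     1,969.2571
Price P = Σ PV = 520.0753.
Macaulay duration = Σ(t·PV) / P = 1,969.2571 / 520.0753 = 3.78648 half-year periods.
In years: 3.78648 / 2 = 1.89324 years.

1.893 years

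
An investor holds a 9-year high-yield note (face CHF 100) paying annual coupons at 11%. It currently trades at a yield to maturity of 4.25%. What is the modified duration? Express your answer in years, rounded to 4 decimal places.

6.4159 years

Periodic yield y = 0.0425. First find Macaulay duration:
  t   CF        PV=CF/(1+0.0425)^t    t·PV
  1        11.00        10.5516        10.5516
  2        11.00        10.1214        20.2428
  3        11.00         9.7088        29.1263
  4        11.00         9.3130        37.2519
  5        11.00         8.9333        44.6665
  6        11.00         8.5691        51.4147
  7        11.00         8.2198        57.5385
  8        11.00         7.8847        63.0775
  9       111.00        76.3200       686.8801
  Σ                    149.6216     1,000.7499
P = 149.6216; Macaulay duration = 1,000.7499 / 149.6216 = 6.68854 years.
Modified duration = D_Mac / (1 + y) = 6.68854 / 1.0425 = 6.41586 years.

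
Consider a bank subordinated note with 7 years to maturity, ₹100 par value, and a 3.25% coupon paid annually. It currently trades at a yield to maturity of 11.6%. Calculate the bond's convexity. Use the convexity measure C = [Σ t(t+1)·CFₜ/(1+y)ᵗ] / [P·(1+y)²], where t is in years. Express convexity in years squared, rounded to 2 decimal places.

With y = 0.116:
  t   CF        PV=CF/(1+0.116)^t    t·PV        t(t+1)·PV
  1         3.25         2.9122         2.9122           5.8244
  2         3.25         2.6095         5.2190          15.6569
  3         3.25         2.3382         7.0147          28.0590
  4         3.25         2.0952         8.3808          41.9041
  5         3.25         1.8774         9.3871          56.3227
  6         3.25         1.6823        10.0937          70.6557
  7       103.25        47.8895       335.2268       2,681.8144
  Σ                     61.4044       378.2343       2,900.2373
P = 61.4044.
Convexity = Σ t(t+1)·PV / [P·(1+y)²] = 2,900.2373 / (61.4044 × 1.245456) = 37.92327.

37.92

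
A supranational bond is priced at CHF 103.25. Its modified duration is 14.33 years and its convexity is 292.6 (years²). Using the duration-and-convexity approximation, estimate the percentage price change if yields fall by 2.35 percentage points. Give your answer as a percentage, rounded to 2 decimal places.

Duration effect: -D_mod·Δy = -14.33 × (-0.0235) = +0.336755
Convexity effect: ½·C·(Δy)² = 0.5 × 292.6 × (-0.0235)² = +0.080794175
ΔP/P ≈ +0.336755 + 0.080794175 = +0.417549175
= +41.7549175%.

+41.75%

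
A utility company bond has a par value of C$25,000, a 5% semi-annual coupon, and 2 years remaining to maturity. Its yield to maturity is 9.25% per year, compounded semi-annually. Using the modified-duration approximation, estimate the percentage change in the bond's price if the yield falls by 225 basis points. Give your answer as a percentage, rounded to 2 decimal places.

Periodic yield y = 0.04625. Modified duration first:
  t   CF        PV=CF/(1+0.04625)^t    t·PV
  1       625.00       597.3716       597.3716
  2       625.00       570.9645     1,141.9289
  3       625.00       545.7247     1,637.1741
  4    25,625.00    21,385.6271    85,542.5085
  Σ                 23,099.6878    88,918.9830
P = 23,099.6878; D_Mac = 3.84936 half-year periods = 1.92468 yrs; D_mod = 1.92468/(1+0.04625) = 1.83960 yrs.
ΔP/P ≈ -D_mod · Δy = -1.83960 × (-0.0225) = +0.041391 = +4.1391%.

+4.14%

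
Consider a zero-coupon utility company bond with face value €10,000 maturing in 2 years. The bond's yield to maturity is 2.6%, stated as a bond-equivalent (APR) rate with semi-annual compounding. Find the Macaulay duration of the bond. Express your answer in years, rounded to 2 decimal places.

2.00 years

A zero-coupon bond has a single cash flow at maturity, so its Macaulay duration equals its maturity: 2 years.
(Equivalently: 4 semi-annual periods ÷ 2 = 2 years.)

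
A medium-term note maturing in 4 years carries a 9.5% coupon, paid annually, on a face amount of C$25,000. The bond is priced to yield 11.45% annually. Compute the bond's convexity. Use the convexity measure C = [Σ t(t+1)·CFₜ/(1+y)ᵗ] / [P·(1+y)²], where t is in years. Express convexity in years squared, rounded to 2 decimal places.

With y = 0.1145:
  t   CF        PV=CF/(1+0.1145)^t    t·PV        t(t+1)·PV
  1     2,375.00     2,131.0004     2,131.0004       4,262.0009
  2     2,375.00     1,912.0686     3,824.1372      11,472.4116
  3     2,375.00     1,715.6291     5,146.8872      20,587.5488
  4    27,375.00    17,743.2772    70,973.1086     354,865.5432
  Σ                 23,501.9753    82,075.1335     391,187.5045
P = 23,501.9753.
Convexity = Σ t(t+1)·PV / [P·(1+y)²] = 391,187.5045 / (23,501.9753 × 1.242110) = 13.40048.

13.40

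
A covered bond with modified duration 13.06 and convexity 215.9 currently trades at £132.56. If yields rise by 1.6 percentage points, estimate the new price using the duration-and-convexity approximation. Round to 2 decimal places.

£108.52

Duration effect: -D_mod·Δy = -13.06 × (+0.016) = -0.208960
Convexity effect: ½·C·(Δy)² = 0.5 × 215.9 × (0.016)² = +0.0276352
ΔP/P ≈ -0.208960 + 0.0276352 = -0.1813248
New price ≈ 132.56 × (1 - 0.1813248) = 108.523584512.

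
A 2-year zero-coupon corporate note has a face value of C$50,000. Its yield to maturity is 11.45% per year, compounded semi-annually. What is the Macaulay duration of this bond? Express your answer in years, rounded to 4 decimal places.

A zero-coupon bond has a single cash flow at maturity, so its Macaulay duration equals its maturity: 2 years.
(Equivalently: 4 semi-annual periods ÷ 2 = 2 years.)

2.0000 years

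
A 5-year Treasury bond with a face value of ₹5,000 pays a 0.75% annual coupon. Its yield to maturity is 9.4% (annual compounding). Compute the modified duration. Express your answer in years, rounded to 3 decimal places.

4.484 years

Periodic yield y = 0.094. First find Macaulay duration:
  t   CF        PV=CF/(1+0.094)^t    t·PV
  1        37.50        34.2779        34.2779
  2        37.50        31.3326        62.6652
  3        37.50        28.6404        85.9212
  4        37.50        26.1795       104.7182
  5     5,037.50     3,214.6112    16,073.0558
  Σ                  3,335.0416    16,360.6383
P = 3,335.0416; Macaulay duration = 16,360.6383 / 3,335.0416 = 4.90568 years.
Modified duration = D_Mac / (1 + y) = 4.90568 / 1.094 = 4.48417 years.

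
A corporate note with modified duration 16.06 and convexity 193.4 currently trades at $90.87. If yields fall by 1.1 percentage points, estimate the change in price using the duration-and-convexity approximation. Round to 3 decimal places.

+$17.116

Duration effect: -D_mod·Δy = -16.06 × (-0.011) = +0.176660
Convexity effect: ½·C·(Δy)² = 0.5 × 193.4 × (-0.011)² = +0.0117007
ΔP/P ≈ +0.176660 + 0.0117007 = +0.1883607
ΔP ≈ 90.87 × (+0.1883607) = +17.116336809.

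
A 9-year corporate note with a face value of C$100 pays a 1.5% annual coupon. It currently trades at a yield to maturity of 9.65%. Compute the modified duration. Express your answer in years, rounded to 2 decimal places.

7.51 years

Periodic yield y = 0.0965. First find Macaulay duration:
  t   CF        PV=CF/(1+0.0965)^t    t·PV
  1         1.50         1.3680         1.3680
  2         1.50         1.2476         2.4952
  3         1.50         1.1378         3.4134
  4         1.50         1.0377         4.1507
  5         1.50         0.9463         4.7317
  6         1.50         0.8631         5.1783
  7         1.50         0.7871         5.5097
  8         1.50         0.7178         5.7426
  9       101.50        44.2984       398.6859
  Σ                     52.4038       431.2755
P = 52.4038; Macaulay duration = 431.2755 / 52.4038 = 8.22985 years.
Modified duration = D_Mac / (1 + y) = 8.22985 / 1.0965 = 7.50556 years.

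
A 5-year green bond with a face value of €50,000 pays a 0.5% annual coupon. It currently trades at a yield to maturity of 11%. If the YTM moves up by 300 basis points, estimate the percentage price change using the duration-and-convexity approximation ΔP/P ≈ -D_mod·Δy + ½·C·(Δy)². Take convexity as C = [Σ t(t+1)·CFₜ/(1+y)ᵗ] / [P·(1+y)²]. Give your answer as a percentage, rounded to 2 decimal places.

With y = 0.11:
  t   CF        PV=CF/(1+0.11)^t    t·PV        t(t+1)·PV
  1       250.00       225.2252       225.2252         450.4505
  2       250.00       202.9056       405.8112       1,217.4336
  3       250.00       182.7978       548.3935       2,193.5741
  4       250.00       164.6827       658.7310       3,293.6549
  5    50,250.00    29,820.9292   149,104.6462     894,627.8770
  Σ                 30,596.5407   150,942.8071     901,782.9902
P = 30,596.5407; D_Mac = 4.93333 yrs; D_mod = 4.44444 yrs; C = 23.92124.
Duration effect: -4.44444 × (+0.03) = -0.133333
Convexity effect: 0.5 × 23.92124 × (0.03)² = +0.0107646
ΔP/P ≈ -0.133333 + 0.0107646 = -0.122569 = -12.2569%.

-12.26%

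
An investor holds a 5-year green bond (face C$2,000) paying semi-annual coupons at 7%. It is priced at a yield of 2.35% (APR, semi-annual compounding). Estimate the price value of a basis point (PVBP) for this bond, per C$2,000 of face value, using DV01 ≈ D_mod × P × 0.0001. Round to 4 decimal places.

C$1.0548

Periodic yield y = 0.01175.
  t   CF        PV=CF/(1+0.01175)^t    t·PV
  1        70.00        69.1871        69.1871
  2        70.00        68.3835       136.7671
  3        70.00        67.5894       202.7681
  4        70.00        66.8044       267.2177
  5        70.00        66.0286       330.1429
  6        70.00        65.2618       391.5705
  7        70.00        64.5038       451.5269
  8        70.00        63.7547       510.0378
  9        70.00        63.0143       567.1287
  10    2,070.00     1,841.7820    18,417.8196
  Σ                  2,436.3095    21,344.1663
P = 2,436.3095; D_Mac = 8.76086 half-year periods = 4.38043 yrs; D_mod = 4.32956 yrs.
DV01 ≈ 4.32956 × 2,436.3095 × 0.0001 = 1.054814.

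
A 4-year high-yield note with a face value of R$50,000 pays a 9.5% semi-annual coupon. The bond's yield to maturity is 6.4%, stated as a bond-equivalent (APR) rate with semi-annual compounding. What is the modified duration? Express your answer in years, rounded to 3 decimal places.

3.346 years

Periodic yield y = 0.032. First find Macaulay duration:
  t   CF        PV=CF/(1+0.032)^t    t·PV
  1     2,375.00     2,301.3566     2,301.3566
  2     2,375.00     2,229.9967     4,459.9934
  3     2,375.00     2,160.8495     6,482.5485
  4     2,375.00     2,093.8464     8,375.3857
  5     2,375.00     2,028.9210    10,144.6048
  6     2,375.00     1,966.0087    11,796.0521
  7     2,375.00     1,905.0472    13,335.3302
  8    52,375.00    40,708.6273   325,669.0180
  Σ                 55,394.6533   382,564.2892
P = 55,394.6533; Macaulay duration = 382,564.2892 / 55,394.6533 = 6.90616 half-year periods = 3.45308 years.
Modified duration = D_Mac / (1 + y) = 3.45308 / 1.032 = 3.34601 years.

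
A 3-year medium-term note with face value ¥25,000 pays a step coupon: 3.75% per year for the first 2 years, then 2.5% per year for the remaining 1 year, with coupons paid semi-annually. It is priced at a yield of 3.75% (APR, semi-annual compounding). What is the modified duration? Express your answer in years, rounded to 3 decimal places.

2.814 years

Periodic yield y = 0.01875. First find Macaulay duration:
  t   CF        PV=CF/(1+0.01875)^t    t·PV
  1       468.75       460.1227       460.1227
  2       468.75       451.6542       903.3084
  3       468.75       443.3415     1,330.0246
  4       468.75       435.1819     1,740.7275
  5       312.50       284.7816     1,423.9080
  6    25,312.50    22,642.7572   135,856.5433
  Σ                 24,717.8391   141,714.6344
P = 24,717.8391; Macaulay duration = 141,714.6344 / 24,717.8391 = 5.73329 half-year periods = 2.86665 years.
Modified duration = D_Mac / (1 + y) = 2.86665 / 1.01875 = 2.81389 years.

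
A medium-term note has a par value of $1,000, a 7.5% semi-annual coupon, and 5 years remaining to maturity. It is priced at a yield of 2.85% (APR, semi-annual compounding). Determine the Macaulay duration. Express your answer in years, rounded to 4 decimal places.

4.3405 years

Periodic yield y = 0.01425. Discount each cash flow and weight by its period:
  t   CF        PV=CF/(1+0.01425)^t    t·PV
  1        37.50        36.9731        36.9731
  2        37.50        36.4537        72.9073
  3        37.50        35.9415       107.8245
  4        37.50        35.4365       141.7461
  5        37.50        34.9387       174.6933
  6        37.50        34.4478       206.6866
  7        37.50        33.9638       237.7465
  8        37.50        33.4866       267.8929
  9        37.50        33.0161       297.1451
  10    1,037.50       900.6124     9,006.1244
  Σ                  1,215.2702    10,549.7399
Price P = Σ PV = 1,215.2702.
Macaulay duration = Σ(t·PV) / P = 10,549.7399 / 1,215.2702 = 8.68098 half-year periods.
In years: 8.68098 / 2 = 4.34049 years.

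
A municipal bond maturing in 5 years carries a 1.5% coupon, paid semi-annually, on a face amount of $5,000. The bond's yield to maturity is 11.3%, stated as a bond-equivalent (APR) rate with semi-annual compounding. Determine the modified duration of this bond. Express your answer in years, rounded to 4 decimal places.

4.5249 years

Periodic yield y = 0.0565. First find Macaulay duration:
  t   CF        PV=CF/(1+0.0565)^t    t·PV
  1        37.50        35.4946        35.4946
  2        37.50        33.5964        67.1927
  3        37.50        31.7997        95.3990
  4        37.50        30.0991       120.3963
  5        37.50        28.4894       142.4472
  6        37.50        26.9659       161.7952
  7        37.50        25.5238       178.6664
  8        37.50        24.1588       193.2704
  9        37.50        22.8668       205.8014
  10    5,037.50     2,907.5022    29,075.0215
  Σ                  3,166.4965    30,275.4846
P = 3,166.4965; Macaulay duration = 30,275.4846 / 3,166.4965 = 9.56119 half-year periods = 4.78060 years.
Modified duration = D_Mac / (1 + y) = 4.78060 / 1.0565 = 4.52494 years.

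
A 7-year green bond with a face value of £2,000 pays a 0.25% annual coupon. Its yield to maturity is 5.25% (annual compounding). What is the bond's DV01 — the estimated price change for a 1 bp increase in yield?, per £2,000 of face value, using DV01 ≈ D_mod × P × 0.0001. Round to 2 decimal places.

£0.94

Periodic yield y = 0.0525.
  t   CF        PV=CF/(1+0.0525)^t    t·PV
  1         5.00         4.7506         4.7506
  2         5.00         4.5136         9.0273
  3         5.00         4.2885        12.8654
  4         5.00         4.0746        16.2983
  5         5.00         3.8713        19.3566
  6         5.00         3.6782        22.0693
  7     2,005.00     1,401.3920     9,809.7443
  Σ                  1,426.5689     9,894.1118
P = 1,426.5689; D_Mac = 6.93560 yrs; D_mod = 6.58964 yrs.
DV01 ≈ 6.58964 × 1,426.5689 × 0.0001 = 0.940058.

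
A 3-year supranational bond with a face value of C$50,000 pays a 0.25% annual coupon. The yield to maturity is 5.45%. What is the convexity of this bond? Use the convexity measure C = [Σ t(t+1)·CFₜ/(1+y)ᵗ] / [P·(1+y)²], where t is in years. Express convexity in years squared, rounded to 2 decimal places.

With y = 0.0545:
  t   CF        PV=CF/(1+0.0545)^t    t·PV        t(t+1)·PV
  1       125.00       118.5396       118.5396         237.0792
  2       125.00       112.4131       224.8262         674.4785
  3    50,125.00    42,747.8851   128,243.6553     512,974.6212
  Σ                 42,978.8378   128,587.0211     513,886.1789
P = 42,978.8378.
Convexity = Σ t(t+1)·PV / [P·(1+y)²] = 513,886.1789 / (42,978.8378 × 1.111970) = 10.75274.

10.75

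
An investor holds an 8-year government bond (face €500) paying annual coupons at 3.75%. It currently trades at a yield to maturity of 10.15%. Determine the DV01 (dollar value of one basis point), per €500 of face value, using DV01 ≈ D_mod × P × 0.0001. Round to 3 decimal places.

€0.204

Periodic yield y = 0.1015.
  t   CF        PV=CF/(1+0.1015)^t    t·PV
  1        18.75        17.0222        17.0222
  2        18.75        15.4537        30.9074
  3        18.75        14.0297        42.0890
  4        18.75        12.7369        50.9475
  5        18.75        11.5632        57.8161
  6        18.75        10.4977        62.9862
  7        18.75         9.5304        66.7126
  8       518.75       239.3768     1,915.0146
  Σ                    330.2106     2,243.4957
P = 330.2106; D_Mac = 6.79414 yrs; D_mod = 6.16808 yrs.
DV01 ≈ 6.16808 × 330.2106 × 0.0001 = 0.203676.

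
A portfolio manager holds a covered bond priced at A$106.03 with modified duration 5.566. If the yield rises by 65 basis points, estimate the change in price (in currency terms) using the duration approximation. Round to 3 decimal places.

-A$3.836

Duration approximation: ΔP/P ≈ -D_mod · Δy = -5.566 × (+0.0065) = -0.036179.
ΔP ≈ 106.03 × (-0.036179) = -3.83605937.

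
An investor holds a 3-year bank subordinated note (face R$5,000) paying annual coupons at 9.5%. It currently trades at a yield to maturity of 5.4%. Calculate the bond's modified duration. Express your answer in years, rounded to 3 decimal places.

2.619 years

Periodic yield y = 0.054. First find Macaulay duration:
  t   CF        PV=CF/(1+0.054)^t    t·PV
  1       475.00       450.6641       450.6641
  2       475.00       427.5751       855.1502
  3     5,475.00     4,675.8685    14,027.6056
  Σ                  5,554.1077    15,333.4199
P = 5,554.1077; Macaulay duration = 15,333.4199 / 5,554.1077 = 2.76074 years.
Modified duration = D_Mac / (1 + y) = 2.76074 / 1.054 = 2.61929 years.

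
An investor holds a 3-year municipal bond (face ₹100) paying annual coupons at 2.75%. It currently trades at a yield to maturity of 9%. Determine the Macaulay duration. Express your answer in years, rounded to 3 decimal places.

Periodic yield y = 0.09. Discount each cash flow and weight by its year:
  t   CF        PV=CF/(1+0.09)^t    t·PV
  1         2.75         2.5229         2.5229
  2         2.75         2.3146         4.6292
  3       102.75        79.3419       238.0256
  Σ                     84.1794       245.1777
Price P = Σ PV = 84.1794.
Macaulay duration = Σ(t·PV) / P = 245.1777 / 84.1794 = 2.91256 years.

2.913 years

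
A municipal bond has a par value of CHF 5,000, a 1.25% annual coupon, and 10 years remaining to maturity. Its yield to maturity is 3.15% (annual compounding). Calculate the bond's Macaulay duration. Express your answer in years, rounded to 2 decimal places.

9.40 years

Periodic yield y = 0.0315. Discount each cash flow and weight by its year:
  t   CF        PV=CF/(1+0.0315)^t    t·PV
  1        62.50        60.5914        60.5914
  2        62.50        58.7410       117.4821
  3        62.50        56.9472       170.8416
  4        62.50        55.2081       220.8325
  5        62.50        53.5222       267.6109
  6        62.50        51.8877       311.3263
  7        62.50        50.3032       352.1222
  8        62.50        48.7670       390.1361
  9        62.50        47.2778       425.4999
  10    5,062.50     3,712.5534    37,125.5343
  Σ                  4,195.7990    39,441.9774
Price P = Σ PV = 4,195.7990.
Macaulay duration = Σ(t·PV) / P = 39,441.9774 / 4,195.7990 = 9.40035 years.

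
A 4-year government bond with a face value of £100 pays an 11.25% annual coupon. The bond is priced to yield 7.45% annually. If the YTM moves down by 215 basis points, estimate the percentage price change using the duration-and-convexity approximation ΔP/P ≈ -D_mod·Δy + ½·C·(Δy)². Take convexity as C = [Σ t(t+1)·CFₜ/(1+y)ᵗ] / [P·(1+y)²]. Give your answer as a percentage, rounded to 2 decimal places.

With y = 0.0745:
  t   CF        PV=CF/(1+0.0745)^t    t·PV        t(t+1)·PV
  1        11.25        10.4700        10.4700          20.9400
  2        11.25         9.7441        19.4881          58.4643
  3        11.25         9.0685        27.2054         108.8215
  4       111.25        83.4592       333.8369       1,669.1845
  Σ                    112.7417       391.0004       1,857.4102
P = 112.7417; D_Mac = 3.46811 yrs; D_mod = 3.22765 yrs; C = 14.26955.
Duration effect: -3.22765 × (-0.0215) = +0.069394
Convexity effect: 0.5 × 14.26955 × (-0.0215)² = +0.0032981
ΔP/P ≈ +0.069394 + 0.0032981 = +0.072692 = +7.2692%.

+7.27%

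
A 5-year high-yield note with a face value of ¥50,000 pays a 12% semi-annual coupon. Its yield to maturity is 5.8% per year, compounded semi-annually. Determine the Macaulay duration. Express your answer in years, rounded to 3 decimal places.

Periodic yield y = 0.029. Discount each cash flow and weight by its period:
  t   CF        PV=CF/(1+0.029)^t    t·PV
  1     3,000.00     2,915.4519     2,915.4519
  2     3,000.00     2,833.2866     5,666.5732
  3     3,000.00     2,753.4369     8,260.3107
  4     3,000.00     2,675.8376    10,703.3505
  5     3,000.00     2,600.4253    13,002.1264
  6     3,000.00     2,527.1383    15,162.8297
  7     3,000.00     2,455.9167    17,191.4169
  8     3,000.00     2,386.7023    19,093.6186
  9     3,000.00     2,319.4386    20,874.9475
  10   53,000.00    39,821.9133   398,219.1325
  Σ                 63,289.5475   511,089.7579
Price P = Σ PV = 63,289.5475.
Macaulay duration = Σ(t·PV) / P = 511,089.7579 / 63,289.5475 = 8.07542 half-year periods.
In years: 8.07542 / 2 = 4.03771 years.

4.038 years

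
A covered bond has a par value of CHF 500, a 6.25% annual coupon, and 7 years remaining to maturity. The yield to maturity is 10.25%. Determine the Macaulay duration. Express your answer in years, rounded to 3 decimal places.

Periodic yield y = 0.1025. Discount each cash flow and weight by its year:
  t   CF        PV=CF/(1+0.1025)^t    t·PV
  1        31.25        28.3447        28.3447
  2        31.25        25.7095        51.4189
  3        31.25        23.3192        69.9577
  4        31.25        21.1512        84.6049
  5        31.25        19.1848        95.9239
  6        31.25        17.4012       104.4070
  7       531.25       268.3174     1,878.2215
  Σ                    403.4279     2,312.8786
Price P = Σ PV = 403.4279.
Macaulay duration = Σ(t·PV) / P = 2,312.8786 / 403.4279 = 5.73307 years.

5.733 years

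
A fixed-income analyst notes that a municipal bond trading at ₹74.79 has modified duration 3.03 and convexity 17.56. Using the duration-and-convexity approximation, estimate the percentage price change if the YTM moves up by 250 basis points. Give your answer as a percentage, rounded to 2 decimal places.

-7.03%

Duration effect: -D_mod·Δy = -3.03 × (+0.025) = -0.075750
Convexity effect: ½·C·(Δy)² = 0.5 × 17.56 × (0.025)² = +0.0054875
ΔP/P ≈ -0.075750 + 0.0054875 = -0.0702625
= -7.02625%.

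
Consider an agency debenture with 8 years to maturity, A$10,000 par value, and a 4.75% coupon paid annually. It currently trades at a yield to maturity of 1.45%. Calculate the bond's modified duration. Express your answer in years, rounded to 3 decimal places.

6.879 years

Periodic yield y = 0.0145. First find Macaulay duration:
  t   CF        PV=CF/(1+0.0145)^t    t·PV
  1       475.00       468.2109       468.2109
  2       475.00       461.5189       923.0378
  3       475.00       454.9225     1,364.7676
  4       475.00       448.4204     1,793.6818
  5       475.00       442.0113     2,210.0564
  6       475.00       435.6937     2,614.1623
  7       475.00       429.4665     3,006.2652
  8    10,475.00     9,335.5008    74,684.0064
  Σ                 12,475.7451    87,064.1885
P = 12,475.7451; Macaulay duration = 87,064.1885 / 12,475.7451 = 6.97868 years.
Modified duration = D_Mac / (1 + y) = 6.97868 / 1.0145 = 6.87893 years.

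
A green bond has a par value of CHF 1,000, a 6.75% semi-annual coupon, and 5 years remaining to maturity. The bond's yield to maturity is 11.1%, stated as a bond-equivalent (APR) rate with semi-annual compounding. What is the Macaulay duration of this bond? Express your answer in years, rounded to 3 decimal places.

4.250 years

Periodic yield y = 0.0555. Discount each cash flow and weight by its period:
  t   CF        PV=CF/(1+0.0555)^t    t·PV
  1        33.75        31.9754        31.9754
  2        33.75        30.2940        60.5881
  3        33.75        28.7011        86.1034
  4        33.75        27.1920       108.7679
  5        33.75        25.7622       128.8109
  6        33.75        24.4076       146.4454
  7        33.75        23.1242       161.8692
  8        33.75        21.9083       175.2661
  9        33.75        20.7563       186.8066
  10    1,033.75       602.3281     6,023.2813
  Σ                    836.4491     7,109.9142
Price P = Σ PV = 836.4491.
Macaulay duration = Σ(t·PV) / P = 7,109.9142 / 836.4491 = 8.50012 half-year periods.
In years: 8.50012 / 2 = 4.25006 years.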